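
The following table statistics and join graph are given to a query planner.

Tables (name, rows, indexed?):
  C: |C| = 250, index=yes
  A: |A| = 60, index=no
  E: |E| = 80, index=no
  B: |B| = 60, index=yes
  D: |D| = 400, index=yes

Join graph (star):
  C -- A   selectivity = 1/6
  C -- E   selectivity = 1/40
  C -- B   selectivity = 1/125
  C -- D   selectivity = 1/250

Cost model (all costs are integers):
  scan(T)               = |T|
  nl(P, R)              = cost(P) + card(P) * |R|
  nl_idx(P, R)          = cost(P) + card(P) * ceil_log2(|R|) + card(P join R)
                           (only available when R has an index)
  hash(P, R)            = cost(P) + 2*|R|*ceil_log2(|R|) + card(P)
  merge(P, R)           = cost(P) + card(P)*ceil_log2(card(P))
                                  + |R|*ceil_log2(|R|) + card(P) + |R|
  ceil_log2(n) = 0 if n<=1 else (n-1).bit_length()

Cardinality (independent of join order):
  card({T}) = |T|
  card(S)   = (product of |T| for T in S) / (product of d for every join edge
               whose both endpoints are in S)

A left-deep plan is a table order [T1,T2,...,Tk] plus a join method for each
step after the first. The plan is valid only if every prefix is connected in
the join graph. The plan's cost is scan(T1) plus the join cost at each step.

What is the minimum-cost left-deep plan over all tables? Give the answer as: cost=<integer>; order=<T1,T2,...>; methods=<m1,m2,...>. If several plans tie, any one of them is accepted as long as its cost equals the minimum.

cost=4348; order=B,C,D,E,A; methods=nl_idx,nl_idx,hash,hash

Selinger DP (subsets sized 1..n):
  {C}: scan cost=250, card=250
  {A}: scan cost=60, card=60
  {E}: scan cost=80, card=80
  {B}: scan cost=60, card=60
  {D}: scan cost=400, card=400
  {AC}: card=2500; try (A,hash)→1220, (C,merge)→2730, (A,merge)→2920, (C,nl_idx)→3040, (C,hash)→4120, (C,nl)→15060 …(+1); best=1220 via (A,hash)
  {CE}: card=500; try (C,nl_idx)→1220, (E,hash)→1620, (C,merge)→2970, (E,merge)→3140, (C,hash)→4160, (C,nl)→20080 …(+1); best=1220 via (C,nl_idx)
  {BC}: card=120; try (C,nl_idx)→660, (B,hash)→1220, (B,nl_idx)→1870, (C,merge)→2730, (B,merge)→2920, (C,hash)→4120 …(+2); best=660 via (C,nl_idx)
  {CD}: card=400; try (D,nl_idx)→2900, (C,nl_idx)→4000, (C,hash)→4800, (D,merge)→6500, (C,merge)→6650, (D,hash)→7700 …(+2); best=2900 via (D,nl_idx)
  {ACE}: card=5000; try (A,hash)→2440, (E,hash)→4840, (A,merge)→6640, (A,nl)→31220, (E,merge)→34360, (E,nl)→201220; best=2440 via (A,hash)
  {ABC}: card=1200; try (A,hash)→1500, (A,merge)→2040, (B,hash)→4440, (A,nl)→7860, (B,nl_idx)→17420, (B,merge)→34140 …(+1); best=1500 via (A,hash)
  {ACD}: card=4000; try (A,hash)→4020, (A,merge)→7320, (D,hash)→10920, (A,nl)→26900, (D,nl_idx)→27720, (D,merge)→37720 …(+1); best=4020 via (A,hash)
  {BCE}: card=240; try (E,hash)→1900, (E,merge)→2260, (B,hash)→2440, (B,nl_idx)→4460, (B,merge)→6640, (E,nl)→10260 …(+1); best=1900 via (E,hash)
  {CDE}: card=800; try (E,hash)→4420, (D,nl_idx)→6520, (E,merge)→7540, (D,hash)→8920, (D,merge)→10220, (E,nl)→34900 …(+1); best=4420 via (E,hash)
  {BCD}: card=192; try (D,nl_idx)→1932, (B,hash)→4020, (B,nl_idx)→5492, (D,merge)→5620, (B,merge)→7320, (D,hash)→7980 …(+2); best=1932 via (D,nl_idx)
  {ABCE}: card=2400; try (A,hash)→2860, (E,hash)→3820, (A,merge)→4480, (B,hash)→8160, (A,nl)→16300, (E,merge)→16540 …(+4); best=2860 via (A,hash)
  {ACDE}: card=8000; try (A,hash)→5940, (E,hash)→9140, (A,merge)→13640, (D,hash)→14640, (A,nl)→52420, (D,nl_idx)→55440 …(+4); best=5940 via (A,hash)
  {ABCD}: card=1920; try (A,hash)→2844, (A,merge)→4080, (B,hash)→8740, (D,hash)→9900, (A,nl)→13452, (D,nl_idx)→14220 …(+5); best=2844 via (A,hash)
  {BCDE}: card=384; try (E,hash)→3244, (E,merge)→4300, (D,nl_idx)→4444, (B,hash)→5940, (D,merge)→8060, (D,hash)→9340 …(+5); best=3244 via (E,hash)
  {ABCDE}: card=3840; try (A,hash)→4348, (E,hash)→5884, (A,merge)→7504, (D,hash)→12460, (B,hash)→14660, (A,nl)→26284 …(+8); best=4348 via (A,hash)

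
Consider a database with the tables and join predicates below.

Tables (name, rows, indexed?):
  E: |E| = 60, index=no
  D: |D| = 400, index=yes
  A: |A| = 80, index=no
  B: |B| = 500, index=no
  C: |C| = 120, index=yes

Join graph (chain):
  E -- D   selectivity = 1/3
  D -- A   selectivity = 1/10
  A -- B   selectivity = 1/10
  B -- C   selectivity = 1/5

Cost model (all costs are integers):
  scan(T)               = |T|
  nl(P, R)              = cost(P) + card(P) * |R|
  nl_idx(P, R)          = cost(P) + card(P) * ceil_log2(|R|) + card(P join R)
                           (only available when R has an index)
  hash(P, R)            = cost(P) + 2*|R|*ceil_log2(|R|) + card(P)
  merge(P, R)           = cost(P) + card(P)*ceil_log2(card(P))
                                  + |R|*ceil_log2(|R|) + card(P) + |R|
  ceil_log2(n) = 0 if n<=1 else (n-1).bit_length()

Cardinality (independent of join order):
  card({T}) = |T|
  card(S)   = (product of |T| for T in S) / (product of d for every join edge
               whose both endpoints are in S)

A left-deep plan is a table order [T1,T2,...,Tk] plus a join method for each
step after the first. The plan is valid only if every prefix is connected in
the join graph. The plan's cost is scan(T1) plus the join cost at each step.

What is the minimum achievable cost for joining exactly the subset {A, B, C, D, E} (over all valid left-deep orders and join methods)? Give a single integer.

Selinger DP over subsets of {A,B,C,D,E}:
  {E}: scan cost=60, card=60
  {D}: scan cost=400, card=400
  {A}: scan cost=80, card=80
  {B}: scan cost=500, card=500
  {C}: scan cost=120, card=120
  {DE}: card=8000; try (E,hash)→1520, (D,merge)→4480, (E,merge)→4820, (D,hash)→7320, (D,nl_idx)→8600, (D,nl)→24060 …(+1); best=1520 via (E,hash)
  {AD}: card=3200; try (A,hash)→1920, (D,nl_idx)→4000, (D,merge)→4720, (A,merge)→5040, (D,hash)→7360, (D,nl)→32080 …(+1); best=1920 via (A,hash)
  {AB}: card=4000; try (A,hash)→2120, (B,merge)→5720, (A,merge)→6140, (B,hash)→9160, (B,nl)→40080, (A,nl)→40500; best=2120 via (A,hash)
  {BC}: card=12000; try (C,hash)→2680, (B,merge)→6080, (C,merge)→6460, (B,hash)→9240, (C,nl_idx)→16000, (B,nl)→60120 …(+1); best=2680 via (C,hash)
  {ADE}: card=64000; try (E,hash)→5840, (A,hash)→10640, (E,merge)→43940, (A,merge)→114160, (E,nl)→193920, (A,nl)→641520; best=5840 via (E,hash)
  {ABD}: card=160000; try (D,hash)→13320, (B,hash)→14120, (B,merge)→48520, (D,merge)→58120, (D,nl_idx)→198120, (B,nl)→1601920 …(+1); best=13320 via (D,hash)
  {ABC}: card=96000; try (C,hash)→7800, (A,hash)→15800, (C,merge)→55080, (C,nl_idx)→126120, (A,merge)→183320, (C,nl)→482120 …(+1); best=7800 via (C,hash)
  {ABDE}: card=3200000; try (B,hash)→78840, (E,hash)→174040, (B,merge)→1098840, (E,merge)→3053740, (E,nl)→9613320, (B,nl)→32005840; best=78840 via (B,hash)
  {ABCD}: card=3840000; try (D,hash)→111000, (C,hash)→175000, (D,merge)→1739800, (C,merge)→3054280, (D,nl_idx)→4711800, (C,nl_idx)→4973320 …(+2); best=111000 via (D,hash)
  {ABCDE}: card=76800000; try (C,hash)→3280520, (E,hash)→3951720, (C,merge)→73679800, (E,merge)→88431420, (C,nl_idx)→99278840, (E,nl)→230511000 …(+1); best=3280520 via (C,hash)

3280520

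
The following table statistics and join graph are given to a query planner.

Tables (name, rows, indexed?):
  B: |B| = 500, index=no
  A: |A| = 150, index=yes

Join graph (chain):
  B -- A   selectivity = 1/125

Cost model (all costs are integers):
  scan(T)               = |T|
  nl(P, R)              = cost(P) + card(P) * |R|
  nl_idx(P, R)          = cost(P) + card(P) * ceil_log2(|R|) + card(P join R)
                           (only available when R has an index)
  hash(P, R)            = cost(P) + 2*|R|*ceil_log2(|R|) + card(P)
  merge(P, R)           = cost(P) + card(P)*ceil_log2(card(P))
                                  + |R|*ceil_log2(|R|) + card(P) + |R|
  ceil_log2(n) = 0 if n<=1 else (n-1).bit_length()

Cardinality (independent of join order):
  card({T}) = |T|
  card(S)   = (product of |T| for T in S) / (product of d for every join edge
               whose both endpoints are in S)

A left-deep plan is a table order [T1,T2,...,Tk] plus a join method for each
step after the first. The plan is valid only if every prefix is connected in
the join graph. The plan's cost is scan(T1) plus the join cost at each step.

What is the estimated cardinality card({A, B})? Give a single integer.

Tables in S: A(150), B(500)
Edges inside S: B-A(d=125)
numerator = 150 * 500 = 75000
denominator = 125 = 125
card(S) = 75000 / 125 = 600

600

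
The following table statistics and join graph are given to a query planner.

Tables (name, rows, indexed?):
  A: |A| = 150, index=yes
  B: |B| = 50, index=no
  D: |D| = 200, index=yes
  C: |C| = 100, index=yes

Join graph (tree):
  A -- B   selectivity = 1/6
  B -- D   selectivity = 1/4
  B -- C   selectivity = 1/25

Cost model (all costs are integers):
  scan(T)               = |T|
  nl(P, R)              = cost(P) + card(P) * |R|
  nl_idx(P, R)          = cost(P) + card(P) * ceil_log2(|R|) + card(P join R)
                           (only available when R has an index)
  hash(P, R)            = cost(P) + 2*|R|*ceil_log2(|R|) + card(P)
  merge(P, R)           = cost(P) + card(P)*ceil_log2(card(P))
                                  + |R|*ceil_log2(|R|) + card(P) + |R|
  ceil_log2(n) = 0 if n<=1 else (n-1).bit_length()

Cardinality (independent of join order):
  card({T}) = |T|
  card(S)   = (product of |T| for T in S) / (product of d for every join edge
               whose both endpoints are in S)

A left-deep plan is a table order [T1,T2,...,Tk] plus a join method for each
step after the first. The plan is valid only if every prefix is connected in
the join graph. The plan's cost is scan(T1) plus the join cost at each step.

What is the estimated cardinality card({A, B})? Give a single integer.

Tables in S: A(150), B(50)
Edges inside S: A-B(d=6)
numerator = 150 * 50 = 7500
denominator = 6 = 6
card(S) = 7500 / 6 = 1250

1250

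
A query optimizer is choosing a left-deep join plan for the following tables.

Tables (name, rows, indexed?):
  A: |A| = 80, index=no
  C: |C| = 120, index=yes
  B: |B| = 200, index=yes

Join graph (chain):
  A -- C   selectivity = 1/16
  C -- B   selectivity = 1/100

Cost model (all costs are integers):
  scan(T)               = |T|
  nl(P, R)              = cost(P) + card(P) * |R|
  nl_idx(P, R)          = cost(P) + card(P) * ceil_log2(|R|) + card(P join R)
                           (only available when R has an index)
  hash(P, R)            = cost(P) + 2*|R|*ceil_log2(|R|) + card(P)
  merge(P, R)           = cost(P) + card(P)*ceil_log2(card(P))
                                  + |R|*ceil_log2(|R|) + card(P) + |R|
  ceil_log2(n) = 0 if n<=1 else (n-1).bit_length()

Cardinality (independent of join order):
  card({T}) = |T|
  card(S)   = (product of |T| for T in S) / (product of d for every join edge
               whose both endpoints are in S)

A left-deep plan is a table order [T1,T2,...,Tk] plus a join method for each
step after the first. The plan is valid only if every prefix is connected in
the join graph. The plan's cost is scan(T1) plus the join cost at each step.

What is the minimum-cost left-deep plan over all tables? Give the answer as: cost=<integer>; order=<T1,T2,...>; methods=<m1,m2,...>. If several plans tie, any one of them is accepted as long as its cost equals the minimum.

Selinger DP (subsets sized 1..n):
  {A}: scan cost=80, card=80
  {C}: scan cost=120, card=120
  {B}: scan cost=200, card=200
  {AC}: card=600; try (C,nl_idx)→1240, (A,hash)→1360, (C,merge)→1680, (A,merge)→1720, (C,hash)→1840, (C,nl)→9680 …(+1); best=1240 via (C,nl_idx)
  {BC}: card=240; try (B,nl_idx)→1320, (C,nl_idx)→1840, (C,hash)→2080, (B,merge)→2880, (C,merge)→2960, (B,hash)→3440 …(+2); best=1320 via (B,nl_idx)
  {ABC}: card=1200; try (A,hash)→2680, (A,merge)→4120, (B,hash)→5040, (B,nl_idx)→7240, (B,merge)→9640, (A,nl)→20520 …(+1); best=2680 via (A,hash)

cost=2680; order=C,B,A; methods=nl_idx,hash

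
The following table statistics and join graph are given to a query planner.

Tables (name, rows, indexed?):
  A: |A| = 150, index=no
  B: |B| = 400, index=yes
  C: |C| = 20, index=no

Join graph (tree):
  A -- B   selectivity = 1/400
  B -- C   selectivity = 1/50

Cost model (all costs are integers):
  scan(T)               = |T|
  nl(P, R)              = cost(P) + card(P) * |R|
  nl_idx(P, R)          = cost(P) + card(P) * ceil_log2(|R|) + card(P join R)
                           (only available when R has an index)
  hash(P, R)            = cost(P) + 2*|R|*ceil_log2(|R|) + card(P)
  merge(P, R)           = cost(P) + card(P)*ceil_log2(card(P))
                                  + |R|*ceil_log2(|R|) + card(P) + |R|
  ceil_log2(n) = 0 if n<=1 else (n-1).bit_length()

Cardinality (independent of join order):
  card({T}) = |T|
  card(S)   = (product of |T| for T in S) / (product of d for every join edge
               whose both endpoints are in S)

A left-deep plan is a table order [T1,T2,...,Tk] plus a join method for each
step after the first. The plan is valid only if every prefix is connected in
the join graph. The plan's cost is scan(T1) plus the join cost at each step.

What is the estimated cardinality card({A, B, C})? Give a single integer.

Tables in S: A(150), B(400), C(20)
Edges inside S: A-B(d=400), B-C(d=50)
numerator = 150 * 400 * 20 = 1200000
denominator = 400 * 50 = 20000
card(S) = 1200000 / 20000 = 60

60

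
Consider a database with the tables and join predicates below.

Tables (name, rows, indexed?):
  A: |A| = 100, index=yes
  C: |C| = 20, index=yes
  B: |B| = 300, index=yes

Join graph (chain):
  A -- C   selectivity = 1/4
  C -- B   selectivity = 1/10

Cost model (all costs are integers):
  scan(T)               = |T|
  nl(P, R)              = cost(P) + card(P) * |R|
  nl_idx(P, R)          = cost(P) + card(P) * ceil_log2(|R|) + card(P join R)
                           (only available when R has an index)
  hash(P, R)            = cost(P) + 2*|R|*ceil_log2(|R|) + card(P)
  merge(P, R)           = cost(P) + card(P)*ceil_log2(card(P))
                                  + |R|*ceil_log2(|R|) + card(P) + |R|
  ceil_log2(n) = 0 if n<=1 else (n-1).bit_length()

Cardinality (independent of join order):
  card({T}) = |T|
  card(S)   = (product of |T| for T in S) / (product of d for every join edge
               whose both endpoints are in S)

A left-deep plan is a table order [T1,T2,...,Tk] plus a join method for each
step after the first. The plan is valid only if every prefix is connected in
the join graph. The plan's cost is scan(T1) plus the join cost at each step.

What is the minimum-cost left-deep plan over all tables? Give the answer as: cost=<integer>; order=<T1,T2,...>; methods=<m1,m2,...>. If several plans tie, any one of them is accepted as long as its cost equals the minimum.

cost=2800; order=B,C,A; methods=hash,hash

Selinger DP (subsets sized 1..n):
  {A}: scan cost=100, card=100
  {C}: scan cost=20, card=20
  {B}: scan cost=300, card=300
  {AC}: card=500; try (C,hash)→400, (A,nl_idx)→660, (A,merge)→940, (C,merge)→1020, (C,nl_idx)→1100, (A,hash)→1440 …(+2); best=400 via (C,hash)
  {BC}: card=600; try (C,hash)→800, (B,nl_idx)→800, (C,nl_idx)→2400, (B,merge)→3140, (C,merge)→3420, (B,hash)→5440 …(+2); best=800 via (C,hash)
  {ABC}: card=15000; try (A,hash)→2800, (B,hash)→6300, (A,merge)→8200, (B,merge)→8400, (B,nl_idx)→19900, (A,nl_idx)→20000 …(+2); best=2800 via (A,hash)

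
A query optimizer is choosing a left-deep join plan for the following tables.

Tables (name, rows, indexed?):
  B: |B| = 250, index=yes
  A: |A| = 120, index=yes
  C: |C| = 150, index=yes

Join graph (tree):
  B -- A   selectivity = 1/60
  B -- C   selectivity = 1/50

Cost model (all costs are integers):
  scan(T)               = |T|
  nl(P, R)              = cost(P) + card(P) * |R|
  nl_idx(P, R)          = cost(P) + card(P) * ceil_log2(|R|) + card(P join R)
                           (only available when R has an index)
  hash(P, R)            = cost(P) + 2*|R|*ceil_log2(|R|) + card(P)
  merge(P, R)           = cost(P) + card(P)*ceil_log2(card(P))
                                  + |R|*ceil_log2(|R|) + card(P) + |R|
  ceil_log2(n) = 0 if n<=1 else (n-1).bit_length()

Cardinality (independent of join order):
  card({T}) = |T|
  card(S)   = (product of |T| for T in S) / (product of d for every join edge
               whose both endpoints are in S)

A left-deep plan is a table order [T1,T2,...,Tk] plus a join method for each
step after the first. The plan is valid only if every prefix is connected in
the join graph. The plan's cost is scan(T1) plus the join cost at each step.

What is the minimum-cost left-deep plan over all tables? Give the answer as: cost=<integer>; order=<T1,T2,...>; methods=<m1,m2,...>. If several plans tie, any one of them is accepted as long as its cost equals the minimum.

Selinger DP (subsets sized 1..n):
  {B}: scan cost=250, card=250
  {A}: scan cost=120, card=120
  {C}: scan cost=150, card=150
  {AB}: card=500; try (B,nl_idx)→1580, (A,hash)→2180, (A,nl_idx)→2500, (B,merge)→3330, (A,merge)→3460, (B,hash)→4240 …(+2); best=1580 via (B,nl_idx)
  {BC}: card=750; try (B,nl_idx)→2100, (C,hash)→2900, (C,nl_idx)→3000, (B,merge)→3750, (C,merge)→3850, (B,hash)→4300 …(+2); best=2100 via (B,nl_idx)
  {ABC}: card=1500; try (C,hash)→4480, (A,hash)→4530, (C,nl_idx)→7080, (C,merge)→7930, (A,nl_idx)→8850, (A,merge)→11310 …(+2); best=4480 via (C,hash)

cost=4480; order=A,B,C; methods=nl_idx,hash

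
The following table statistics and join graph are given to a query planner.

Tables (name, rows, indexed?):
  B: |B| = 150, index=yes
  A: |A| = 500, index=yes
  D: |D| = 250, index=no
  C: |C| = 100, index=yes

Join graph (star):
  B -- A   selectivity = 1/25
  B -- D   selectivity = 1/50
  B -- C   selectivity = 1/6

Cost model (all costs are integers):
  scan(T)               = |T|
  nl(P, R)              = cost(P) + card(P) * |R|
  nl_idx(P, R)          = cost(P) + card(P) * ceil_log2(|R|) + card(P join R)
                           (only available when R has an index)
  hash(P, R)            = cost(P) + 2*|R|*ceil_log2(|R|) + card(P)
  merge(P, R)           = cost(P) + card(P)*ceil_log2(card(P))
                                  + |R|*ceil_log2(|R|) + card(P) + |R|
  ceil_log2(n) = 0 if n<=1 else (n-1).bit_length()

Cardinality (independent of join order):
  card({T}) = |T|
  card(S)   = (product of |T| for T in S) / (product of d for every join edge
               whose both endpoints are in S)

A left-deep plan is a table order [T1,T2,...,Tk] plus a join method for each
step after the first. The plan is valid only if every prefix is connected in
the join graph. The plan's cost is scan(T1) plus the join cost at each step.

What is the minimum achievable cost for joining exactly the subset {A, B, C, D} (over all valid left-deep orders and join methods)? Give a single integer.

Selinger DP over subsets of {A,B,C,D}:
  {B}: scan cost=150, card=150
  {A}: scan cost=500, card=500
  {D}: scan cost=250, card=250
  {C}: scan cost=100, card=100
  {AB}: card=3000; try (B,hash)→3400, (A,nl_idx)→4500, (A,merge)→6500, (B,merge)→6850, (B,nl_idx)→7500, (A,hash)→9300 …(+2); best=3400 via (B,hash)
  {BD}: card=750; try (B,hash)→2900, (B,nl_idx)→3000, (D,merge)→3750, (B,merge)→3850, (D,hash)→4300, (D,nl)→37650 …(+1); best=2900 via (B,hash)
  {BC}: card=2500; try (C,hash)→1700, (B,merge)→2250, (C,merge)→2300, (B,hash)→2600, (B,nl_idx)→3400, (C,nl_idx)→3700 …(+2); best=1700 via (C,hash)
  {ABD}: card=15000; try (D,hash)→10400, (A,hash)→12650, (A,merge)→16150, (A,nl_idx)→24650, (D,merge)→44650, (A,nl)→377900 …(+1); best=10400 via (D,hash)
  {ABC}: card=50000; try (C,hash)→7800, (A,hash)→13200, (A,merge)→39200, (C,merge)→43200, (A,nl_idx)→74200, (C,nl_idx)→74400 …(+2); best=7800 via (C,hash)
  {BCD}: card=12500; try (C,hash)→5050, (D,hash)→8200, (C,merge)→11950, (C,nl_idx)→20650, (D,merge)→36450, (C,nl)→77900 …(+1); best=5050 via (C,hash)
  {ABCD}: card=250000; try (A,hash)→26550, (C,hash)→26800, (D,hash)→61800, (A,merge)→197550, (C,merge)→236200, (C,nl_idx)→365400 …(+5); best=26550 via (A,hash)

26550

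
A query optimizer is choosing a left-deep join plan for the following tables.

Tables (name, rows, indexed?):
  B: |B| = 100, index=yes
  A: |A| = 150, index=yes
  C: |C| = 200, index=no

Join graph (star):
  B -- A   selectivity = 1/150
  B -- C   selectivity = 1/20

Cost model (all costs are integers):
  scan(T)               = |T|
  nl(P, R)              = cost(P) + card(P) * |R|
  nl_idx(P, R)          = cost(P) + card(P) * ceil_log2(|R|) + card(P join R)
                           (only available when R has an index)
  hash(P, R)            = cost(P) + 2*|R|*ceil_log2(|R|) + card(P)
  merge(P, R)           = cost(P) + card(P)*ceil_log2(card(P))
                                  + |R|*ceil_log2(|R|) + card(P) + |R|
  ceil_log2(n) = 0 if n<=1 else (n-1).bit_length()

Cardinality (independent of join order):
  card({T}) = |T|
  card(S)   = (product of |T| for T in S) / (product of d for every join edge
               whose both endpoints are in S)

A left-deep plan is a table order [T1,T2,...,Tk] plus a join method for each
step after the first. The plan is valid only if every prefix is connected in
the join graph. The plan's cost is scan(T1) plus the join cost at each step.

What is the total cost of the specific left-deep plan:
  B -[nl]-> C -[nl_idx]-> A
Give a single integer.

step 1: scan B: cost=100, card=100
step 2: join C via nl
    card(P join C) = 100*200/(20) = 1000
    cost = 100 + 100*200 = 20100
step 3: join A via nl_idx
    card(P join A) = 1000*150/(150) = 1000
    cost = 20100 + 1000*8 + 1000 = 29100

29100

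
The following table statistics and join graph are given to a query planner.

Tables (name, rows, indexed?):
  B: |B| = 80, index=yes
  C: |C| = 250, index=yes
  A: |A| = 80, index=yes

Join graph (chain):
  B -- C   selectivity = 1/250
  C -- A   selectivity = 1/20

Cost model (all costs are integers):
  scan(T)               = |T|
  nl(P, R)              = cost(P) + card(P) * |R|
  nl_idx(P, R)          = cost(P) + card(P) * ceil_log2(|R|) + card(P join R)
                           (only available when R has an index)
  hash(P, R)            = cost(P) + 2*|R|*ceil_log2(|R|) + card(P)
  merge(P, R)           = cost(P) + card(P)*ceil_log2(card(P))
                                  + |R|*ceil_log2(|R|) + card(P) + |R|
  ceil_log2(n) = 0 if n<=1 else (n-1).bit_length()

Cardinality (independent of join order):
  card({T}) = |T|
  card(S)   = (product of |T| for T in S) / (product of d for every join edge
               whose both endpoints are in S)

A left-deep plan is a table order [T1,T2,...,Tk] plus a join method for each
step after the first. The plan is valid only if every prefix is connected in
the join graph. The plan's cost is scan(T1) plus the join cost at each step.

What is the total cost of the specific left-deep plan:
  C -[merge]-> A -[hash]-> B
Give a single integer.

5260

step 1: scan C: cost=250, card=250
step 2: join A via merge
    card(P join A) = 250*80/(20) = 1000
    cost = 250 + 250*8 + 80*7 + 250 + 80 = 3140
step 3: join B via hash
    card(P join B) = 1000*80/(250) = 320
    cost = 3140 + 2*80*7 + 1000 = 5260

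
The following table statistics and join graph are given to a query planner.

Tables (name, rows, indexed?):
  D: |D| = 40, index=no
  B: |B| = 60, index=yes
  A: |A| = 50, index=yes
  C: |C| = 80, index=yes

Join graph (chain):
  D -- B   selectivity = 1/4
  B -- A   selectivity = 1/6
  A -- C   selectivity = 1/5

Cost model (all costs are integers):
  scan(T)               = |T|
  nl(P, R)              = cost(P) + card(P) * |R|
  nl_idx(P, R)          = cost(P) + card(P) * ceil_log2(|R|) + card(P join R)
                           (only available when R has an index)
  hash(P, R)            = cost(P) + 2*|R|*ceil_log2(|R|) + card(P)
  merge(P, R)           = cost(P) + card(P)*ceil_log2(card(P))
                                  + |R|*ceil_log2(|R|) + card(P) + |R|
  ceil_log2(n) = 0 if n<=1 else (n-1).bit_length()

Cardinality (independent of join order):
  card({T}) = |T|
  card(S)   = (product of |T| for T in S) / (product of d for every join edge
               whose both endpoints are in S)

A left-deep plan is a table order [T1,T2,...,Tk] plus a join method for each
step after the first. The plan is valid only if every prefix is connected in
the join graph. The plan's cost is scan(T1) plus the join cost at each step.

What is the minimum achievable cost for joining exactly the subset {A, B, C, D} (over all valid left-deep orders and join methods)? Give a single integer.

7820

Selinger DP over subsets of {A,B,C,D}:
  {D}: scan cost=40, card=40
  {B}: scan cost=60, card=60
  {A}: scan cost=50, card=50
  {C}: scan cost=80, card=80
  {BD}: card=600; try (D,hash)→600, (B,merge)→740, (D,merge)→760, (B,hash)→800, (B,nl_idx)→880, (B,nl)→2440 …(+1); best=600 via (D,hash)
  {AB}: card=500; try (A,hash)→720, (B,hash)→820, (B,merge)→820, (A,merge)→830, (B,nl_idx)→850, (A,nl_idx)→920 …(+2); best=720 via (A,hash)
  {AC}: card=800; try (A,hash)→760, (C,merge)→1040, (A,merge)→1070, (C,nl_idx)→1200, (C,hash)→1220, (A,nl_idx)→1360 …(+2); best=760 via (A,hash)
  {ABD}: card=5000; try (D,hash)→1700, (A,hash)→1800, (D,merge)→6000, (A,merge)→7550, (A,nl_idx)→9200, (D,nl)→20720 …(+1); best=1700 via (D,hash)
  {ABC}: card=8000; try (B,hash)→2280, (C,hash)→2340, (C,merge)→6360, (B,merge)→9980, (C,nl_idx)→12220, (B,nl_idx)→13560 …(+2); best=2280 via (B,hash)
  {ABCD}: card=80000; try (C,hash)→7820, (D,hash)→10760, (C,merge)→72340, (D,merge)→114560, (C,nl_idx)→116700, (D,nl)→322280 …(+1); best=7820 via (C,hash)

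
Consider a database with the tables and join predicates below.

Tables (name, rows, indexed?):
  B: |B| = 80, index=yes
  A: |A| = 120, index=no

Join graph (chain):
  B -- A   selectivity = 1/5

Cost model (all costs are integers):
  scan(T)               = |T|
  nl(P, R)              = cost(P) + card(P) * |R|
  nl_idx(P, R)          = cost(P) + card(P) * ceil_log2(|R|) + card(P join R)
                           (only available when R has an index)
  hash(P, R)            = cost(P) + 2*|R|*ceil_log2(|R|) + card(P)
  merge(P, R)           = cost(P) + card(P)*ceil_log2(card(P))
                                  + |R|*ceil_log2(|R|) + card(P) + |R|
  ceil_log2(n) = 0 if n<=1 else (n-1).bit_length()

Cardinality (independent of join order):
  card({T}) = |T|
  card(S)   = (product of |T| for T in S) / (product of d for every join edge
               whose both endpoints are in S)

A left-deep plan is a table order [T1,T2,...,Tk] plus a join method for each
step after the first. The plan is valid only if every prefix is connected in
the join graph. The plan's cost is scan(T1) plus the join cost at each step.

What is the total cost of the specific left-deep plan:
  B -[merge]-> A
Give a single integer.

step 1: scan B: cost=80, card=80
step 2: join A via merge
    card(P join A) = 80*120/(5) = 1920
    cost = 80 + 80*7 + 120*7 + 80 + 120 = 1680

1680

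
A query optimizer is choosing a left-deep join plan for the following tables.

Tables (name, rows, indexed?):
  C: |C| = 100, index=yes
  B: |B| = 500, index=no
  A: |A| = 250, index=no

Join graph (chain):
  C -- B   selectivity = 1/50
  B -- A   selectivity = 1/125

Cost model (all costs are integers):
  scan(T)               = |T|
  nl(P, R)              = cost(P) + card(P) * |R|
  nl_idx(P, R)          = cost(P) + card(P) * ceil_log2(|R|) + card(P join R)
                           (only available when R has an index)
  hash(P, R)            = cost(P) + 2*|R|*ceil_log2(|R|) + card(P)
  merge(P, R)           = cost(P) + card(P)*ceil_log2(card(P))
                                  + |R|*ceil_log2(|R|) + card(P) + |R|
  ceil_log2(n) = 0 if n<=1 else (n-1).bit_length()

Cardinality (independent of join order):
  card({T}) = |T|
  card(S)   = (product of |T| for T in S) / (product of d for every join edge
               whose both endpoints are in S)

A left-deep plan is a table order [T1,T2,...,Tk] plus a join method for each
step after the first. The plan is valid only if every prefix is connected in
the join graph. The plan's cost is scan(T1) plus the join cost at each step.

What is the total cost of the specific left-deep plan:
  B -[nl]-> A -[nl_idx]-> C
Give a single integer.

134500

step 1: scan B: cost=500, card=500
step 2: join A via nl
    card(P join A) = 500*250/(125) = 1000
    cost = 500 + 500*250 = 125500
step 3: join C via nl_idx
    card(P join C) = 1000*100/(50) = 2000
    cost = 125500 + 1000*7 + 2000 = 134500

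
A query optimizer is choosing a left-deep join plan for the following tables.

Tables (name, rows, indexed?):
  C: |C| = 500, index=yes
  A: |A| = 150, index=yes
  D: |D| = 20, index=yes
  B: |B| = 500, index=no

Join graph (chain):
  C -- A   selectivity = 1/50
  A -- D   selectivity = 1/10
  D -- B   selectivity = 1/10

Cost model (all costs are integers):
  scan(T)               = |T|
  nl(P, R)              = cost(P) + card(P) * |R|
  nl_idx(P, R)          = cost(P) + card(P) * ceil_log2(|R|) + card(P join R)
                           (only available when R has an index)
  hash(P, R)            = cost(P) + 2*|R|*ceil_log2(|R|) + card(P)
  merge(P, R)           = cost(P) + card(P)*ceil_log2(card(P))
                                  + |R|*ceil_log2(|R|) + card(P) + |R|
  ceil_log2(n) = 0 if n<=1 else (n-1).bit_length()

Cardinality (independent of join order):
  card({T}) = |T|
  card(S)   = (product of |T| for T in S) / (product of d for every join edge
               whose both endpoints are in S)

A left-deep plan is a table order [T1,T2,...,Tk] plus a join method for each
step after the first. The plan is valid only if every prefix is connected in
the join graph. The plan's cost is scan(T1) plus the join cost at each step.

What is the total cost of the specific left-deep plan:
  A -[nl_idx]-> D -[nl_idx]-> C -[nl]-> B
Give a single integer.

step 1: scan A: cost=150, card=150
step 2: join D via nl_idx
    card(P join D) = 150*20/(10) = 300
    cost = 150 + 150*5 + 300 = 1200
step 3: join C via nl_idx
    card(P join C) = 300*500/(50) = 3000
    cost = 1200 + 300*9 + 3000 = 6900
step 4: join B via nl
    card(P join B) = 3000*500/(10) = 150000
    cost = 6900 + 3000*500 = 1506900

1506900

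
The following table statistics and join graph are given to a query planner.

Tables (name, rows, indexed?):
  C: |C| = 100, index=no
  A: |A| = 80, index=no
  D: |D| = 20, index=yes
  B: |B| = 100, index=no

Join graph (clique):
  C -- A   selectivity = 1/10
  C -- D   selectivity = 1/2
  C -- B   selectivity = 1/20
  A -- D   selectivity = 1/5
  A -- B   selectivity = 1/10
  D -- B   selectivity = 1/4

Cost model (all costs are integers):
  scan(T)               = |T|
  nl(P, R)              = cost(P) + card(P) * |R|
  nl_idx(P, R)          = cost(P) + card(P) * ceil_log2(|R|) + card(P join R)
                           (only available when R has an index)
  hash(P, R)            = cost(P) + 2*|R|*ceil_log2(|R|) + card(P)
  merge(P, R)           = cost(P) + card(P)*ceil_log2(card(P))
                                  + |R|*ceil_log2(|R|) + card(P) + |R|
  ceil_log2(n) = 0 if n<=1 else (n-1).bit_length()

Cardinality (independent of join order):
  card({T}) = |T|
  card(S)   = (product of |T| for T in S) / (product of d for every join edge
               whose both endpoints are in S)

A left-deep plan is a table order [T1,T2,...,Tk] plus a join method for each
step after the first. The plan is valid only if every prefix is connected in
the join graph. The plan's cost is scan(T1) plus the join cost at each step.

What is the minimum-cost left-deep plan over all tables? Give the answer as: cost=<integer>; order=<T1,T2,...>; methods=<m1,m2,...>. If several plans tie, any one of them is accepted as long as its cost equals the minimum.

Selinger DP (subsets sized 1..n):
  {C}: scan cost=100, card=100
  {A}: scan cost=80, card=80
  {D}: scan cost=20, card=20
  {B}: scan cost=100, card=100
  {AC}: card=800; try (A,hash)→1320, (C,merge)→1520, (A,merge)→1540, (C,hash)→1560, (C,nl)→8080, (A,nl)→8100; best=1320 via (A,hash)
  {CD}: card=1000; try (D,hash)→400, (C,merge)→940, (D,merge)→1020, (C,hash)→1440, (D,nl_idx)→1600, (C,nl)→2020 …(+1); best=400 via (D,hash)
  {BC}: card=500; try (C,hash)→1600, (B,hash)→1600, (C,merge)→1700, (B,merge)→1700, (C,nl)→10100, (B,nl)→10100; best=1600 via (C,hash)
  {AD}: card=320; try (D,hash)→360, (A,merge)→780, (D,nl_idx)→800, (D,merge)→840, (A,hash)→1160, (A,nl)→1620 …(+1); best=360 via (D,hash)
  {AB}: card=800; try (A,hash)→1320, (B,merge)→1520, (A,merge)→1540, (B,hash)→1560, (B,nl)→8080, (A,nl)→8100; best=1320 via (A,hash)
  {BD}: card=500; try (D,hash)→400, (B,merge)→940, (D,merge)→1020, (D,nl_idx)→1100, (B,hash)→1440, (B,nl)→2020 …(+1); best=400 via (D,hash)
  {ACD}: card=1600; try (C,hash)→2080, (D,hash)→2320, (A,hash)→2520, (C,merge)→4360, (D,nl_idx)→6920, (D,merge)→10240 …(+4); best=2080 via (C,hash)
  {ABC}: card=400; try (A,hash)→3220, (C,hash)→3520, (B,hash)→3520, (A,merge)→7240, (C,merge)→10920, (B,merge)→10920 …(+3); best=3220 via (A,hash)
  {BCD}: card=1250; try (D,hash)→2300, (C,hash)→2300, (B,hash)→2800, (D,nl_idx)→5350, (C,merge)→6200, (D,merge)→6720 …(+4); best=2300 via (D,hash)
  {ABD}: card=800; try (A,hash)→2020, (B,hash)→2080, (D,hash)→2320, (B,merge)→4360, (A,merge)→6040, (D,nl_idx)→6120 …(+4); best=2020 via (A,hash)
  {ABCD}: card=200; try (D,hash)→3820, (C,hash)→4220, (A,hash)→4670, (B,hash)→5080, (D,nl_idx)→5420, (D,merge)→7340 …(+7); best=3820 via (D,hash)

cost=3820; order=B,C,A,D; methods=hash,hash,hash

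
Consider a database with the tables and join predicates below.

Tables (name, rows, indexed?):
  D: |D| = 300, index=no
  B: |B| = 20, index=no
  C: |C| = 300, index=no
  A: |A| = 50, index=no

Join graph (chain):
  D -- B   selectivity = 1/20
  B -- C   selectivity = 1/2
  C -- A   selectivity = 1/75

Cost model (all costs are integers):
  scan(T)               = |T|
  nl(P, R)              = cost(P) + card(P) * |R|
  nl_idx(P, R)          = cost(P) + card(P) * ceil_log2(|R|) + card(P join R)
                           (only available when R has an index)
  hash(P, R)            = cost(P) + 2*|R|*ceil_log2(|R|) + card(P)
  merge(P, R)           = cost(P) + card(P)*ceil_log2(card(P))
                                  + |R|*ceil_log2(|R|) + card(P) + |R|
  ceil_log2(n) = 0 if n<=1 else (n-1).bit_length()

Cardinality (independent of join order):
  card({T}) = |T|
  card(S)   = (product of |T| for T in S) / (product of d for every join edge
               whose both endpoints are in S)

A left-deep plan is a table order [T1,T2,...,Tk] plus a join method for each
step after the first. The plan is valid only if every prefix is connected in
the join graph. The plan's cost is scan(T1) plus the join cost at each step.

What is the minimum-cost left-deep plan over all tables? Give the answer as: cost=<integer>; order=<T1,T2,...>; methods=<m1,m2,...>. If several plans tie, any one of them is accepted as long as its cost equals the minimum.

Selinger DP (subsets sized 1..n):
  {D}: scan cost=300, card=300
  {B}: scan cost=20, card=20
  {C}: scan cost=300, card=300
  {A}: scan cost=50, card=50
  {BD}: card=300; try (B,hash)→800, (D,merge)→3140, (B,merge)→3420, (D,hash)→5440, (D,nl)→6020, (B,nl)→6300; best=800 via (B,hash)
  {BC}: card=3000; try (B,hash)→800, (C,merge)→3140, (B,merge)→3420, (C,hash)→5440, (C,nl)→6020, (B,nl)→6300; best=800 via (B,hash)
  {AC}: card=200; try (A,hash)→1200, (C,merge)→3400, (A,merge)→3650, (C,hash)→5500, (C,nl)→15050, (A,nl)→15300; best=1200 via (A,hash)
  {BCD}: card=45000; try (C,hash)→6500, (C,merge)→6800, (D,hash)→9200, (D,merge)→42800, (C,nl)→90800, (D,nl)→900800; best=6500 via (C,hash)
  {ABC}: card=2000; try (B,hash)→1600, (B,merge)→3120, (A,hash)→4400, (B,nl)→5200, (A,merge)→40150, (A,nl)→150800; best=1600 via (B,hash)
  {ABCD}: card=30000; try (D,hash)→9000, (D,merge)→28600, (A,hash)→52100, (D,nl)→601600, (A,merge)→771850, (A,nl)→2256500; best=9000 via (D,hash)

cost=9000; order=C,A,B,D; methods=hash,hash,hash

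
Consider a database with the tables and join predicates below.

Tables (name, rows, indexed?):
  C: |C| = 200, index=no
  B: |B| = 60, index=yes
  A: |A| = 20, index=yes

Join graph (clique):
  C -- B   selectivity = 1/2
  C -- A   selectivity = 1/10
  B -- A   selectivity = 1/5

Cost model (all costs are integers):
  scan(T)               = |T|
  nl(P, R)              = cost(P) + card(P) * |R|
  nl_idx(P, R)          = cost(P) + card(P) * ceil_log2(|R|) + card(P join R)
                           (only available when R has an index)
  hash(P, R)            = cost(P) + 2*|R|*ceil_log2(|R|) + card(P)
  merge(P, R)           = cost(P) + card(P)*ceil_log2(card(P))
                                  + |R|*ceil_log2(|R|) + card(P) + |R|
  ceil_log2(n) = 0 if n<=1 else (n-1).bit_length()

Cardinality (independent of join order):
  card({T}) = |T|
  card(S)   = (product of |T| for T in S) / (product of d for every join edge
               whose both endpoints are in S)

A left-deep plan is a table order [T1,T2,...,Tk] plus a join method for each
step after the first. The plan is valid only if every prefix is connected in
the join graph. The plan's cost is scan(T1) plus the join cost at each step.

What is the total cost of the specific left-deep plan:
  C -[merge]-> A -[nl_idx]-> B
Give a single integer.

6920

step 1: scan C: cost=200, card=200
step 2: join A via merge
    card(P join A) = 200*20/(10) = 400
    cost = 200 + 200*8 + 20*5 + 200 + 20 = 2120
step 3: join B via nl_idx
    card(P join B) = 400*60/(2*5) = 2400
    cost = 2120 + 400*6 + 2400 = 6920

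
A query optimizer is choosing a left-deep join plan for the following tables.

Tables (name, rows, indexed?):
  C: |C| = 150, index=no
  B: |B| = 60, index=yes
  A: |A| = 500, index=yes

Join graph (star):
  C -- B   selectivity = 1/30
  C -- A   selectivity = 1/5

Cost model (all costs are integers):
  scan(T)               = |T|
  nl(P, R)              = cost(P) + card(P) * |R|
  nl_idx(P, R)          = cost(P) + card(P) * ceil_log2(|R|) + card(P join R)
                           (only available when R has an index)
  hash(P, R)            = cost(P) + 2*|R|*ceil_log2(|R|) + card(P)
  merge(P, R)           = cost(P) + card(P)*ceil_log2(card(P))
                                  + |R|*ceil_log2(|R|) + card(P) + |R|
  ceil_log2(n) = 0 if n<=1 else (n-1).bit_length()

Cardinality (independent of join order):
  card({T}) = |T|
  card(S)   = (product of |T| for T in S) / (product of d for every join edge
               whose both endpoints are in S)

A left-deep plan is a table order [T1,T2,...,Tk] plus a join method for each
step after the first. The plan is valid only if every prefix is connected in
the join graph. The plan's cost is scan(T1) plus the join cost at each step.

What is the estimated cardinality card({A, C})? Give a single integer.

Tables in S: A(500), C(150)
Edges inside S: C-A(d=5)
numerator = 500 * 150 = 75000
denominator = 5 = 5
card(S) = 75000 / 5 = 15000

15000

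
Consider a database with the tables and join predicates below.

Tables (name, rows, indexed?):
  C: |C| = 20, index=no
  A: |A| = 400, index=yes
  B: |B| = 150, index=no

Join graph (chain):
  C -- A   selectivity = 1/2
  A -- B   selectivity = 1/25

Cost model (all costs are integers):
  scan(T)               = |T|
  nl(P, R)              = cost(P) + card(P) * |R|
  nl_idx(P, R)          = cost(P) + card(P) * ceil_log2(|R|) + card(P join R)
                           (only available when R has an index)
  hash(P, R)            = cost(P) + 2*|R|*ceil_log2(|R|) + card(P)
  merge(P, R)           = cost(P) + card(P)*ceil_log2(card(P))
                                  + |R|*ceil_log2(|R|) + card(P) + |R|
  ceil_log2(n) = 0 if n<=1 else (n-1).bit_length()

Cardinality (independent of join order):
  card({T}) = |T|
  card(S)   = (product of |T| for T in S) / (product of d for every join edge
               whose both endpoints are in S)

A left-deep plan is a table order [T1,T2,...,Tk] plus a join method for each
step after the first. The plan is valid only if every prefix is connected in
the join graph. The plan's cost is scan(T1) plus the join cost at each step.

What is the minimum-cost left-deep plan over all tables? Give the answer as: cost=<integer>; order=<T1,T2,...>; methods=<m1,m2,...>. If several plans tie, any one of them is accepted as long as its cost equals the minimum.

cost=5800; order=A,B,C; methods=hash,hash

Selinger DP (subsets sized 1..n):
  {C}: scan cost=20, card=20
  {A}: scan cost=400, card=400
  {B}: scan cost=150, card=150
  {AC}: card=4000; try (C,hash)→1000, (A,merge)→4140, (A,nl_idx)→4200, (C,merge)→4520, (A,hash)→7240, (A,nl)→8020 …(+1); best=1000 via (C,hash)
  {AB}: card=2400; try (B,hash)→3200, (A,nl_idx)→3900, (A,merge)→5500, (B,merge)→5750, (A,hash)→7500, (A,nl)→60150 …(+1); best=3200 via (B,hash)
  {ABC}: card=24000; try (C,hash)→5800, (B,hash)→7400, (C,merge)→34520, (C,nl)→51200, (B,merge)→54350, (B,nl)→601000; best=5800 via (C,hash)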